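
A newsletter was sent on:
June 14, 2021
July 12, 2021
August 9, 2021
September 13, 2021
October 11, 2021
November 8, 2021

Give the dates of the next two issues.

All dates are Mondays, 28, 28, 35, 28, 28 days apart.
Specifically, the 2nd Monday of each month.
December 2021 — 2nd Monday is December 13, 2021.
January 2022 — 2nd Monday is January 10, 2022.

December 13, 2021; January 10, 2022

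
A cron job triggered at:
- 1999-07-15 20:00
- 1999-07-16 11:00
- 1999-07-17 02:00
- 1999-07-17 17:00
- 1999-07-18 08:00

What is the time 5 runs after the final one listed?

Gaps: 15, 15, 15, 15 hours — each event is 15 hours after the previous one.
1999-07-18 08:00 + 15 h = 1999-07-18 23:00.
1999-07-18 23:00 + 15 h = 1999-07-19 14:00.
1999-07-19 14:00 + 15 h = 1999-07-20 05:00.
1999-07-20 05:00 + 15 h = 1999-07-20 20:00.
1999-07-20 20:00 + 15 h = 1999-07-21 11:00.

1999-07-21 11:00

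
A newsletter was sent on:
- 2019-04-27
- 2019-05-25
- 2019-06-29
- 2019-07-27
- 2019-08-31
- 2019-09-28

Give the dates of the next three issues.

2019-10-26, 2019-11-30, 2019-12-28

These are Saturdays with 28, 35, 28, 35, 28-day gaps.
Each is the final Saturday of its month — 2019-06-29 is past the 28th, so '4th Saturday' doesn't fit.
Last Saturday of October 2019: 2019-10-26.
Last Saturday of November 2019: 2019-11-30.
Last Saturday of December 2019: 2019-12-28.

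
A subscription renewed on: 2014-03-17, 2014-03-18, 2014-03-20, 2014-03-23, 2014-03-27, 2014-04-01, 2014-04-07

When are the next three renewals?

2014-04-14, 2014-04-22, 2014-05-01

The spacing grows by 1 each time: 1, 2, 3, 4, 5, 6 days.
Next gap: 7 days. 2014-04-07 + 7 days = 2014-04-14.
Next gap: 8 days. 2014-04-14 + 8 days = 2014-04-22.
Next gap: 9 days. 2014-04-22 + 9 days = 2014-05-01.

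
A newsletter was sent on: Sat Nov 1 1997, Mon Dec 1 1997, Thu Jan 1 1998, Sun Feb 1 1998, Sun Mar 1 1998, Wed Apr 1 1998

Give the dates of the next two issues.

Fri May 1 1998, Mon Jun 1 1998

Each date is the 1st; the gaps (30, 31, 31, 28, 31) track the month lengths.
The rule is the 1st of each month.
Next: May 1998 → Fri May 1 1998.
June 1998: Mon Jun 1 1998.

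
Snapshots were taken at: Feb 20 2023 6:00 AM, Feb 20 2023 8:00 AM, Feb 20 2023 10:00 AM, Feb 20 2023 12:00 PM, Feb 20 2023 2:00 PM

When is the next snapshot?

Gaps: 2, 2, 2, 2 hours — each event is 2 hours after the previous one.
Feb 20 2023 2:00 PM + 2 h = Feb 20 2023 4:00 PM.

Feb 20 2023 4:00 PM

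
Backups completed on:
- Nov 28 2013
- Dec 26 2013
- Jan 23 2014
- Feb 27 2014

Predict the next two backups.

Gaps: 28, 28, 35 days — a mix of 28 and 35. Every date is a Thursday.
Each is the 4th Thursday of its month.
March 2014 — 4th Thursday is Mar 27 2014.
4th Thursday of April 2014: Apr 24 2014.

Mar 27 2014, Apr 24 2014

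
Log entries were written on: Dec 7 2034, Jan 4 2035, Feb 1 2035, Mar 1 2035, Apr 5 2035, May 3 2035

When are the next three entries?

Gaps: 28, 28, 28, 35, 28 days — a mix of 28 and 35. Every date is a Thursday.
Each is the 1st Thursday of its month.
June 2035 — 1st Thursday is Jun 7 2035.
July 2035 — 1st Thursday is Jul 5 2035.
August 2035 — 1st Thursday is Aug 2 2035.

Jun 7 2035, Jul 5 2035, Aug 2 2035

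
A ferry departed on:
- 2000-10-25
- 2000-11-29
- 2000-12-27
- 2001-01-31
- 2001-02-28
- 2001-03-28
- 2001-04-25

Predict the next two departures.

2001-05-30, 2001-06-27

All Wednesdays; the gaps (35, 28, 35, 28, 28, 28) vary with month length.
This is the last Wednesday of each month.
Last Wednesday of May 2001: 2001-05-30.
Last Wednesday of June 2001: 2001-06-27.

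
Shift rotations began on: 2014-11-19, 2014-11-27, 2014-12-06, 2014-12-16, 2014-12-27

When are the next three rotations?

The spacing grows by 1 each time: 8, 9, 10, 11 days.
Next gap: 12 days. 2014-12-27 + 12 days = 2015-01-08.
Next gap: 13 days. 2015-01-08 + 13 days = 2015-01-21.
Next gap: 14 days. 2015-01-21 + 14 days = 2015-02-04.

2015-01-08, 2015-01-21, 2015-02-04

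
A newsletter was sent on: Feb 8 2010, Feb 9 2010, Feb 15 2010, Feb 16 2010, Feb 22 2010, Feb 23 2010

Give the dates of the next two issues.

Mar 1 2010, Mar 2 2010

Gaps: 1, 6, 1, 6, 1 days — not constant, but cyclic with period 2.
The events fall on every Monday and Tuesday.
The following Monday is Mar 1 2010.
The following Tuesday is Mar 2 2010.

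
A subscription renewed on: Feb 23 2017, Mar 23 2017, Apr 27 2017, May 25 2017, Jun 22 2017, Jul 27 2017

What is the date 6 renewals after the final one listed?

All dates are Thursdays, 28, 35, 28, 28, 35 days apart.
Specifically, the 4th Thursday of each month.
August 2017 — 4th Thursday is Aug 24 2017.
4th Thursday of September 2017: Sep 28 2017.
4th Thursday of October 2017: Oct 26 2017.
November 2017 — 4th Thursday is Nov 23 2017.
December 2017 — 4th Thursday is Dec 28 2017.
January 2018 — 4th Thursday is Jan 25 2018.

Jan 25 2018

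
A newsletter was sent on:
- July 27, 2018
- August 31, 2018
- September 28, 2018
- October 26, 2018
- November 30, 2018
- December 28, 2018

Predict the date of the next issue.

All Fridays; the gaps (35, 28, 28, 35, 28) vary with month length.
This is the last Friday of each month.
January 2019 ends with Friday January 25, 2019.

January 25, 2019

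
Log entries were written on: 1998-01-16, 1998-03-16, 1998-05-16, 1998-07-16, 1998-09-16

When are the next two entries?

1998-11-16, 1999-01-16

Gaps: 59, 61, 61, 62 days — not constant. Every event is on the 16th of the month.
Pattern: the 16th of every 2 months.
November 1998: 1998-11-16.
January 1999: 1999-01-16.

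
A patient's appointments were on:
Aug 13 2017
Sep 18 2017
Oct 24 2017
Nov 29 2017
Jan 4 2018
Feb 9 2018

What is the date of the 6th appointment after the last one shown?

The spacing is 36, 36, 36, 36, 36 days — always 36 days.
Feb 9 2018 + 36 days = Mar 17 2018.
Mar 17 2018 + 36 days = Apr 22 2018.
Apr 22 2018 + 36 days = May 28 2018.
May 28 2018 + 36 days = Jul 3 2018.
Jul 3 2018 + 36 days = Aug 8 2018.
Aug 8 2018 + 36 days = Sep 13 2018.

Sep 13 2018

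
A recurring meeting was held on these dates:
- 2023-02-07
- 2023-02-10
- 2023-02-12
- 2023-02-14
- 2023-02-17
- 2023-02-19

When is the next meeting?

Every event lands on a Tuesday or Friday or Sunday (gaps cycle 3, 2, 2, 3, 2).
So the schedule is: every Tuesday, Friday and Sunday.
The following Tuesday is 2023-02-21.

2023-02-21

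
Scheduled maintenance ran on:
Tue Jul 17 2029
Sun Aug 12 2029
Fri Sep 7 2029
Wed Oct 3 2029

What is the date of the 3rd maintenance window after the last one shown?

Every event comes 26 days after the last (26, 26, 26).
Wed Oct 3 2029 + 26 days = Mon Oct 29 2029.
Mon Oct 29 2029 + 26 days = Sat Nov 24 2029.
Sat Nov 24 2029 + 26 days = Thu Dec 20 2029.

Thu Dec 20 2029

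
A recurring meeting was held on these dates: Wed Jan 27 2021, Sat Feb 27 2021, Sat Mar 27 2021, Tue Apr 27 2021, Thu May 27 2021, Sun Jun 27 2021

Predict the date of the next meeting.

The day-of-month is always 27 (31, 28, 31, 30, 31 days between events).
So this recurs on the 27th of each month.
July 2021: Tue Jul 27 2021.

Tue Jul 27 2021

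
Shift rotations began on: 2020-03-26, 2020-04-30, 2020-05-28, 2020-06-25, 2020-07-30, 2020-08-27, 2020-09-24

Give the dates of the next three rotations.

These are Thursdays with 35, 28, 28, 35, 28, 28-day gaps.
Each is the final Thursday of its month — 2020-04-30 is past the 28th, so '4th Thursday' doesn't fit.
Last Thursday of October 2020: 2020-10-29.
Last Thursday of November 2020: 2020-11-26.
December 2020 ends with Thursday 2020-12-31.

2020-10-29, 2020-11-26, 2020-12-31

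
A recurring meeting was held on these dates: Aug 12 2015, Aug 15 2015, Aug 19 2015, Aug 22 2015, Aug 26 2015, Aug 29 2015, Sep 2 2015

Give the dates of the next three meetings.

Every event lands on a Wednesday or Saturday (gaps cycle 3, 4, 3, 4, 3, 4).
So the schedule is: every Wednesday and Saturday.
The following Saturday is Sep 5 2015.
Next Wednesday: Sep 9 2015.
Next Saturday: Sep 12 2015.

Sep 5 2015, Sep 9 2015, Sep 12 2015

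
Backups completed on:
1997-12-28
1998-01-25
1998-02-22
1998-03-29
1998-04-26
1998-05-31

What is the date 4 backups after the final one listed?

All Sundays; the gaps (28, 28, 35, 28, 35) vary with month length.
This is the last Sunday of each month.
Last Sunday of June 1998: 1998-06-28.
July 1998 ends with Sunday 1998-07-26.
August 1998 ends with Sunday 1998-08-30.
Last Sunday of September 1998: 1998-09-27.

1998-09-27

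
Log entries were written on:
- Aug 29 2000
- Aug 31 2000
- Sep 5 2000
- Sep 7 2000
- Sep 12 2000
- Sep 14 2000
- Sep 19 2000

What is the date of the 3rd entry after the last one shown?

Sep 28 2000

The gap pattern 2, 5, 2, 5, 2, 5 repeats every 2 events.
These are the Tuesdays and Thursdays of each week.
The following Thursday is Sep 21 2000.
The following Tuesday is Sep 26 2000.
The following Thursday is Sep 28 2000.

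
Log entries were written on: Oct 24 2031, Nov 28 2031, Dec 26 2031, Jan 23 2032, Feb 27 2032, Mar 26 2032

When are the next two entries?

These are Fridays at 28- or 35-day spacing (35, 28, 28, 35, 28).
The pattern: 4th Friday of the month.
4th Friday of April 2032: Apr 23 2032.
4th Friday of May 2032: May 28 2032.

Apr 23 2032, May 28 2032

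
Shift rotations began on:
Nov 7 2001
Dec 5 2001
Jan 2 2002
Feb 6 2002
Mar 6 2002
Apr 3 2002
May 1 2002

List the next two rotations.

Jun 5 2002, Jul 3 2002

Gaps: 28, 28, 35, 28, 28, 28 days — a mix of 28 and 35. Every date is a Wednesday.
Each is the 1st Wednesday of its month.
June 2002 — 1st Wednesday is Jun 5 2002.
July 2002 — 1st Wednesday is Jul 3 2002.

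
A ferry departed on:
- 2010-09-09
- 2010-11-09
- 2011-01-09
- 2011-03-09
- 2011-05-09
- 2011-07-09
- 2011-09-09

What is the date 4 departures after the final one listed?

Gaps: 61, 61, 59, 61, 61, 62 days — not constant. Every event is on the 9th of the month.
Pattern: the 9th of every 2 months.
Next: November 2011 → 2011-11-09.
January 2012: 2012-01-09.
Next: March 2012 → 2012-03-09.
May 2012: 2012-05-09.

2012-05-09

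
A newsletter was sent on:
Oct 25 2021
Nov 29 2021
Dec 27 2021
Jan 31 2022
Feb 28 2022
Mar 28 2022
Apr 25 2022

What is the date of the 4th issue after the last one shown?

Aug 29 2022

Every date is a Monday; gaps 35, 28, 35, 28, 28, 28 days.
Each is the last Monday of its month (at least one falls on the 29th or later, ruling out '4th Monday').
May 2022 ends with Monday May 30 2022.
June 2022 ends with Monday Jun 27 2022.
Last Monday of July 2022: Jul 25 2022.
August 2022 ends with Monday Aug 29 2022.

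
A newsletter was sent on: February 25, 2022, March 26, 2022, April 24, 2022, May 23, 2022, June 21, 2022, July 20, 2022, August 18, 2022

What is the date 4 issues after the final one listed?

December 12, 2022

The spacing is 29, 29, 29, 29, 29, 29 days — always 29 days.
August 18, 2022 + 29 days = September 16, 2022.
September 16, 2022 + 29 days = October 15, 2022.
October 15, 2022 + 29 days = November 13, 2022.
November 13, 2022 + 29 days = December 12, 2022.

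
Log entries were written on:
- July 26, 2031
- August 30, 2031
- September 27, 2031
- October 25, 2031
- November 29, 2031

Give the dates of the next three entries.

December 27, 2031; January 31, 2032; February 28, 2032

These are Saturdays with 35, 28, 28, 35-day gaps.
Each is the final Saturday of its month — August 30, 2031 is past the 28th, so '4th Saturday' doesn't fit.
Last Saturday of December 2031: December 27, 2031.
Last Saturday of January 2032: January 31, 2032.
Last Saturday of February 2032: February 28, 2032.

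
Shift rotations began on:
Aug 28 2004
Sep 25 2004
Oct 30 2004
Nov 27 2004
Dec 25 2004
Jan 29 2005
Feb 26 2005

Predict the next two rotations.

These are Saturdays with 28, 35, 28, 28, 35, 28-day gaps.
Each is the final Saturday of its month — Oct 30 2004 is past the 28th, so '4th Saturday' doesn't fit.
March 2005 ends with Saturday Mar 26 2005.
Last Saturday of April 2005: Apr 30 2005.

Mar 26 2005, Apr 30 2005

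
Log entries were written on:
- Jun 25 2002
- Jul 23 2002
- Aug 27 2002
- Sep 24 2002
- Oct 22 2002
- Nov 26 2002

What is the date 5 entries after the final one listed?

Apr 22 2003

Gaps: 28, 35, 28, 28, 35 days — a mix of 28 and 35. Every date is a Tuesday.
Each is the 4th Tuesday of its month.
December 2002 — 4th Tuesday is Dec 24 2002.
4th Tuesday of January 2003: Jan 28 2003.
4th Tuesday of February 2003: Feb 25 2003.
4th Tuesday of March 2003: Mar 25 2003.
April 2003 — 4th Tuesday is Apr 22 2003.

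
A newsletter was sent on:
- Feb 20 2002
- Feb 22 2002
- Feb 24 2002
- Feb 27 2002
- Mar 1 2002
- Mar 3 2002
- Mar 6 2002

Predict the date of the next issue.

Mar 8 2002

Every event lands on a Wednesday or Friday or Sunday (gaps cycle 2, 2, 3, 2, 2, 3).
So the schedule is: every Wednesday, Friday and Sunday.
The following Friday is Mar 8 2002.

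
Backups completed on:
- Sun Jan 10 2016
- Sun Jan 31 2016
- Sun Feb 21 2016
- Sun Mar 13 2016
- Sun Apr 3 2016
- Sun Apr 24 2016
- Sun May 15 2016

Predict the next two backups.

Sun Jun 5 2016, Sun Jun 26 2016

The spacing is 21, 21, 21, 21, 21, 21 days — always 21 days.
Sun May 15 2016 + 21 days = Sun Jun 5 2016.
Sun Jun 5 2016 + 21 days = Sun Jun 26 2016.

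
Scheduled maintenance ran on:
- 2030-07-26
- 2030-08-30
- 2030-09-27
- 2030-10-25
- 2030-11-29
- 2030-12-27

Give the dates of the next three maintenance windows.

All Fridays; the gaps (35, 28, 28, 35, 28) vary with month length.
This is the last Friday of each month.
January 2031 ends with Friday 2031-01-31.
Last Friday of February 2031: 2031-02-28.
March 2031 ends with Friday 2031-03-28.

2031-01-31, 2031-02-28, 2031-03-28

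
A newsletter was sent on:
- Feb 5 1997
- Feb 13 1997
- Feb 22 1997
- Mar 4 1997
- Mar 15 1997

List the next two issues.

Mar 27 1997, Apr 9 1997

The spacing grows by 1 each time: 8, 9, 10, 11 days.
Next gap: 12 days. Mar 15 1997 + 12 days = Mar 27 1997.
Next gap: 13 days. Mar 27 1997 + 13 days = Apr 9 1997.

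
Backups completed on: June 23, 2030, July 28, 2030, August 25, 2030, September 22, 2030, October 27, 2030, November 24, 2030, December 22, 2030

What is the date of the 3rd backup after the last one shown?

March 23, 2031

These are Sundays at 28- or 35-day spacing (35, 28, 28, 35, 28, 28).
The pattern: 4th Sunday of the month.
4th Sunday of January 2031: January 26, 2031.
4th Sunday of February 2031: February 23, 2031.
4th Sunday of March 2031: March 23, 2031.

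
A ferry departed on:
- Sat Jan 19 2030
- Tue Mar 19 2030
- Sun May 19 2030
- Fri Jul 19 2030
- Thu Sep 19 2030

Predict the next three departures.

Tue Nov 19 2030, Sun Jan 19 2031, Wed Mar 19 2031

Gaps: 59, 61, 61, 62 days — not constant. Every event is on the 19th of the month.
Pattern: the 19th of every 2 months.
Next: November 2030 → Tue Nov 19 2030.
January 2031: Sun Jan 19 2031.
Next: March 2031 → Wed Mar 19 2031.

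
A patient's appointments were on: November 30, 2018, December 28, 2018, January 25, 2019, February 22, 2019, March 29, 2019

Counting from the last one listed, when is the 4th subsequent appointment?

July 26, 2019

All Fridays; the gaps (28, 28, 28, 35) vary with month length.
This is the last Friday of each month.
Last Friday of April 2019: April 26, 2019.
May 2019 ends with Friday May 31, 2019.
Last Friday of June 2019: June 28, 2019.
July 2019 ends with Friday July 26, 2019.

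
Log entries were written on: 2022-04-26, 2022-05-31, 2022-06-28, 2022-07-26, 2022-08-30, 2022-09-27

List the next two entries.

2022-10-25, 2022-11-29

These are Tuesdays with 35, 28, 28, 35, 28-day gaps.
Each is the final Tuesday of its month — 2022-05-31 is past the 28th, so '4th Tuesday' doesn't fit.
Last Tuesday of October 2022: 2022-10-25.
Last Tuesday of November 2022: 2022-11-29.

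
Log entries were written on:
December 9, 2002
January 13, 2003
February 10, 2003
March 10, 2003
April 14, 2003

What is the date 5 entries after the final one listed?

These are Mondays at 28- or 35-day spacing (35, 28, 28, 35).
The pattern: 2nd Monday of the month.
2nd Monday of May 2003: May 12, 2003.
June 2003 — 2nd Monday is June 9, 2003.
2nd Monday of July 2003: July 14, 2003.
2nd Monday of August 2003: August 11, 2003.
2nd Monday of September 2003: September 8, 2003.

September 8, 2003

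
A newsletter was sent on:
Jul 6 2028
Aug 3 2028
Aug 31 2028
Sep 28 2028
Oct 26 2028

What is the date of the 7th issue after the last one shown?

May 10 2029

The spacing is 28, 28, 28, 28 days — always 28 days.
Oct 26 2028 + 28 days = Nov 23 2028.
Nov 23 2028 + 28 days = Dec 21 2028.
Dec 21 2028 + 28 days = Jan 18 2029.
Jan 18 2029 + 28 days = Feb 15 2029.
Feb 15 2029 + 28 days = Mar 15 2029.
Mar 15 2029 + 28 days = Apr 12 2029.
Apr 12 2029 + 28 days = May 10 2029.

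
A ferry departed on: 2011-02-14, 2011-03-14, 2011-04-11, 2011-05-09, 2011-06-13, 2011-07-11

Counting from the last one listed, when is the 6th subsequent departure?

2012-01-09

Gaps: 28, 28, 28, 35, 28 days — a mix of 28 and 35. Every date is a Monday.
Each is the 2nd Monday of its month.
2nd Monday of August 2011: 2011-08-08.
2nd Monday of September 2011: 2011-09-12.
2nd Monday of October 2011: 2011-10-10.
November 2011 — 2nd Monday is 2011-11-14.
December 2011 — 2nd Monday is 2011-12-12.
2nd Monday of January 2012: 2012-01-09.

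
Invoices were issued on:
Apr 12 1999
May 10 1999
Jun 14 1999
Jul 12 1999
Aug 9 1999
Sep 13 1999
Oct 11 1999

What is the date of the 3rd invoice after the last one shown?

Jan 10 2000

These are Mondays at 28- or 35-day spacing (28, 35, 28, 28, 35, 28).
The pattern: 2nd Monday of the month.
November 1999 — 2nd Monday is Nov 8 1999.
2nd Monday of December 1999: Dec 13 1999.
2nd Monday of January 2000: Jan 10 2000.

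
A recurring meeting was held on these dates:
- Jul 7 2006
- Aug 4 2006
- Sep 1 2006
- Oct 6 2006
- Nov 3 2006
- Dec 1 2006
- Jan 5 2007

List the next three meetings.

Gaps: 28, 28, 35, 28, 28, 35 days — a mix of 28 and 35. Every date is a Friday.
Each is the 1st Friday of its month.
1st Friday of February 2007: Feb 2 2007.
1st Friday of March 2007: Mar 2 2007.
April 2007 — 1st Friday is Apr 6 2007.

Feb 2 2007, Mar 2 2007, Apr 6 2007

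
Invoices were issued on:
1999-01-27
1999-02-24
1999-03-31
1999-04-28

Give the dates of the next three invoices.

1999-05-26, 1999-06-30, 1999-07-28

These are Wednesdays with 28, 35, 28-day gaps.
Each is the final Wednesday of its month — 1999-03-31 is past the 28th, so '4th Wednesday' doesn't fit.
May 1999 ends with Wednesday 1999-05-26.
Last Wednesday of June 1999: 1999-06-30.
July 1999 ends with Wednesday 1999-07-28.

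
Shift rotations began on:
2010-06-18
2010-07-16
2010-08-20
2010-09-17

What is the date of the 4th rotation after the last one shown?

2011-01-21

These are Fridays at 28- or 35-day spacing (28, 35, 28).
The pattern: 3rd Friday of the month.
October 2010 — 3rd Friday is 2010-10-15.
3rd Friday of November 2010: 2010-11-19.
December 2010 — 3rd Friday is 2010-12-17.
3rd Friday of January 2011: 2011-01-21.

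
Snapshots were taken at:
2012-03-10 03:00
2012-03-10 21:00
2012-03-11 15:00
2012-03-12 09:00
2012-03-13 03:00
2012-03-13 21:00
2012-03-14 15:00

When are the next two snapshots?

The interval is a steady 18 hours (18, 18, 18, 18, 18, 18).
2012-03-14 15:00 + 18 h = 2012-03-15 09:00.
2012-03-15 09:00 + 18 h = 2012-03-16 03:00.

2012-03-15 09:00, 2012-03-16 03:00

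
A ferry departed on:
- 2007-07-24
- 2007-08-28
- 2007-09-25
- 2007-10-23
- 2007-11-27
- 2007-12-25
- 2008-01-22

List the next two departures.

2008-02-26, 2008-03-25

Gaps: 35, 28, 28, 35, 28, 28 days — a mix of 28 and 35. Every date is a Tuesday.
Each is the 4th Tuesday of its month.
4th Tuesday of February 2008: 2008-02-26.
March 2008 — 4th Tuesday is 2008-03-25.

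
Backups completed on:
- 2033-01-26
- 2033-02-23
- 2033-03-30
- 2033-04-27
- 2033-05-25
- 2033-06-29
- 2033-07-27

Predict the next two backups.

All Wednesdays; the gaps (28, 35, 28, 28, 35, 28) vary with month length.
This is the last Wednesday of each month.
August 2033 ends with Wednesday 2033-08-31.
September 2033 ends with Wednesday 2033-09-28.

2033-08-31, 2033-09-28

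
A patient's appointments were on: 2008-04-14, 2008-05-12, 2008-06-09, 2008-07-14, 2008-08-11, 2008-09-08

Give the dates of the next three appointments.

2008-10-13, 2008-11-10, 2008-12-08

All dates are Mondays, 28, 28, 35, 28, 28 days apart.
Specifically, the 2nd Monday of each month.
2nd Monday of October 2008: 2008-10-13.
2nd Monday of November 2008: 2008-11-10.
2nd Monday of December 2008: 2008-12-08.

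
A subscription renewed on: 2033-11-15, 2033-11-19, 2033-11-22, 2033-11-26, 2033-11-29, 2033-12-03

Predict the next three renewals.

Gaps: 4, 3, 4, 3, 4 days — not constant, but cyclic with period 2.
The events fall on every Tuesday and Saturday.
The following Tuesday is 2033-12-06.
The following Saturday is 2033-12-10.
Next Tuesday: 2033-12-13.

2033-12-06, 2033-12-10, 2033-12-13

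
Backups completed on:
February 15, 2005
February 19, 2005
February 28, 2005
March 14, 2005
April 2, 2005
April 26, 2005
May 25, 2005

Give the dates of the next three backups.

June 28, 2005; August 6, 2005; September 19, 2005

Intervals are 4, 9, 14, 19, 24, 29 days — an arithmetic progression with common difference 5.
Next gap: 34 days. May 25, 2005 + 34 days = June 28, 2005.
Next gap: 39 days. June 28, 2005 + 39 days = August 6, 2005.
Next gap: 44 days. August 6, 2005 + 44 days = September 19, 2005.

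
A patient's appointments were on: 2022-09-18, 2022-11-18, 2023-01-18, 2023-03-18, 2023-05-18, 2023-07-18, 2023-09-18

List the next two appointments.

Each date is the 18th; the gaps (61, 61, 59, 61, 61, 62) track the month lengths.
The rule is the 18th of every 2 months.
Next: November 2023 → 2023-11-18.
Next: January 2024 → 2024-01-18.

2023-11-18, 2024-01-18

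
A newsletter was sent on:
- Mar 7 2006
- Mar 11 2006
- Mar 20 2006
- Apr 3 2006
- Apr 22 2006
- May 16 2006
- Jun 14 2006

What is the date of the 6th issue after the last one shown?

Mar 20 2007

The spacing grows by 5 each time: 4, 9, 14, 19, 24, 29 days.
Next gap: 34 days. Jun 14 2006 + 34 days = Jul 18 2006.
Next gap: 39 days. Jul 18 2006 + 39 days = Aug 26 2006.
Next gap: 44 days. Aug 26 2006 + 44 days = Oct 9 2006.
Next gap: 49 days. Oct 9 2006 + 49 days = Nov 27 2006.
Next gap: 54 days. Nov 27 2006 + 54 days = Jan 20 2007.
Next gap: 59 days. Jan 20 2007 + 59 days = Mar 20 2007.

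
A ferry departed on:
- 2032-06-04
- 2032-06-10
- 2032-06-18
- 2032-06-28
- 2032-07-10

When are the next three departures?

Gaps: 6, 8, 10, 12 days — each gap is 2 larger than the previous one.
Next gap: 14 days. 2032-07-10 + 14 days = 2032-07-24.
Next gap: 16 days. 2032-07-24 + 16 days = 2032-08-09.
Next gap: 18 days. 2032-08-09 + 18 days = 2032-08-27.

2032-07-24, 2032-08-09, 2032-08-27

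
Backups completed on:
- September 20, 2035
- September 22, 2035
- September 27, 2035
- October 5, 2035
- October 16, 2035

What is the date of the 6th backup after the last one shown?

Gaps: 2, 5, 8, 11 days — each gap is 3 larger than the previous one.
Next gap: 14 days. October 16, 2035 + 14 days = October 30, 2035.
Next gap: 17 days. October 30, 2035 + 17 days = November 16, 2035.
Next gap: 20 days. November 16, 2035 + 20 days = December 6, 2035.
Next gap: 23 days. December 6, 2035 + 23 days = December 29, 2035.
Next gap: 26 days. December 29, 2035 + 26 days = January 24, 2036.
Next gap: 29 days. January 24, 2036 + 29 days = February 22, 2036.

February 22, 2036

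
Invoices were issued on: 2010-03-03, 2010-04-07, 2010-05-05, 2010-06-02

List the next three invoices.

2010-07-07, 2010-08-04, 2010-09-01

All dates are Wednesdays, 35, 28, 28 days apart.
Specifically, the 1st Wednesday of each month.
1st Wednesday of July 2010: 2010-07-07.
1st Wednesday of August 2010: 2010-08-04.
1st Wednesday of September 2010: 2010-09-01.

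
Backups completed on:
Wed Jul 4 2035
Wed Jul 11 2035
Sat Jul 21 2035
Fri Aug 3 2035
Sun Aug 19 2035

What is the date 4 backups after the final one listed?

Wed Nov 21 2035

Gaps: 7, 10, 13, 16 days — each gap is 3 larger than the previous one.
Next gap: 19 days. Sun Aug 19 2035 + 19 days = Fri Sep 7 2035.
Next gap: 22 days. Fri Sep 7 2035 + 22 days = Sat Sep 29 2035.
Next gap: 25 days. Sat Sep 29 2035 + 25 days = Wed Oct 24 2035.
Next gap: 28 days. Wed Oct 24 2035 + 28 days = Wed Nov 21 2035.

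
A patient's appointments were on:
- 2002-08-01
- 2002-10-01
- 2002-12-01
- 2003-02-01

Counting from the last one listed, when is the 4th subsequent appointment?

Each date is the 1st; the gaps (61, 61, 62) track the month lengths.
The rule is the 1st of every 2 months.
Next: April 2003 → 2003-04-01.
June 2003: 2003-06-01.
August 2003: 2003-08-01.
Next: October 2003 → 2003-10-01.

2003-10-01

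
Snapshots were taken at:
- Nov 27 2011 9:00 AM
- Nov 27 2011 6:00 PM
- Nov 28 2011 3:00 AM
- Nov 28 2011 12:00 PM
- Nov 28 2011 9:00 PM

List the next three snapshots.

Gaps: 9, 9, 9, 9 hours — each event is 9 hours after the previous one.
Nov 28 2011 9:00 PM + 9 h = Nov 29 2011 6:00 AM.
Nov 29 2011 6:00 AM + 9 h = Nov 29 2011 3:00 PM.
Nov 29 2011 3:00 PM + 9 h = Nov 30 2011 12:00 AM.

Nov 29 2011 6:00 AM, Nov 29 2011 3:00 PM, Nov 30 2011 12:00 AM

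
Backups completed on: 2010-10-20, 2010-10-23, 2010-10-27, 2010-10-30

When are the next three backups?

2010-11-03, 2010-11-06, 2010-11-10

Every event lands on a Wednesday or Saturday (gaps cycle 3, 4, 3).
So the schedule is: every Wednesday and Saturday.
Next Wednesday: 2010-11-03.
The following Saturday is 2010-11-06.
Next Wednesday: 2010-11-10.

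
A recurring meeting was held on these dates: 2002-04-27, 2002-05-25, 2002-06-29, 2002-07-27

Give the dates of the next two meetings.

All Saturdays; the gaps (28, 35, 28) vary with month length.
This is the last Saturday of each month.
Last Saturday of August 2002: 2002-08-31.
September 2002 ends with Saturday 2002-09-28.

2002-08-31, 2002-09-28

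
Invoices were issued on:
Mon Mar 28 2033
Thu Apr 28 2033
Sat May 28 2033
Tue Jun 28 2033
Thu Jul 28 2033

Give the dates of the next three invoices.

The day-of-month is always 28 (31, 30, 31, 30 days between events).
So this recurs on the 28th of each month.
August 2033: Sun Aug 28 2033.
September 2033: Wed Sep 28 2033.
Next: October 2033 → Fri Oct 28 2033.

Sun Aug 28 2033, Wed Sep 28 2033, Fri Oct 28 2033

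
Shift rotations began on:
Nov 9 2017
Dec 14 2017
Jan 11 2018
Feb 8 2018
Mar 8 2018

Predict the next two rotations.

Apr 12 2018, May 10 2018

These are Thursdays at 28- or 35-day spacing (35, 28, 28, 28).
The pattern: 2nd Thursday of the month.
2nd Thursday of April 2018: Apr 12 2018.
May 2018 — 2nd Thursday is May 10 2018.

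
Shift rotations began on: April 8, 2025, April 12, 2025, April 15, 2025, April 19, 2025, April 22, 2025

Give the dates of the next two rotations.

April 26, 2025; April 29, 2025

Every event lands on a Tuesday or Saturday (gaps cycle 4, 3, 4, 3).
So the schedule is: every Tuesday and Saturday.
Next Saturday: April 26, 2025.
Next Tuesday: April 29, 2025.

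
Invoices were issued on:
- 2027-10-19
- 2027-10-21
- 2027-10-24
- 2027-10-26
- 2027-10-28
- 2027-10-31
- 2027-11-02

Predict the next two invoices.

The gap pattern 2, 3, 2, 2, 3, 2 repeats every 3 events.
These are the Tuesdays, Thursdays and Sundays of each week.
Next Thursday: 2027-11-04.
Next Sunday: 2027-11-07.

2027-11-04, 2027-11-07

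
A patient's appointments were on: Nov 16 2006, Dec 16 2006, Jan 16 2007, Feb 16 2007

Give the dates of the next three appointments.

The day-of-month is always 16 (30, 31, 31 days between events).
So this recurs on the 16th of each month.
Next: March 2007 → Mar 16 2007.
Next: April 2007 → Apr 16 2007.
Next: May 2007 → May 16 2007.

Mar 16 2007, Apr 16 2007, May 16 2007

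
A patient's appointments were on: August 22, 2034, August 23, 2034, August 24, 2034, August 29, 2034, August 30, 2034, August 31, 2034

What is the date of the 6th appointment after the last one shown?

Every event lands on a Tuesday or Wednesday or Thursday (gaps cycle 1, 1, 5, 1, 1).
So the schedule is: every Tuesday, Wednesday and Thursday.
Next Tuesday: September 5, 2034.
Next Wednesday: September 6, 2034.
Next Thursday: September 7, 2034.
The following Tuesday is September 12, 2034.
The following Wednesday is September 13, 2034.
The following Thursday is September 14, 2034.

September 14, 2034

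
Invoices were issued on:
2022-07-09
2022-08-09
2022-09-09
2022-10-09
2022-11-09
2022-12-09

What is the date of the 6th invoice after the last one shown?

Each date is the 9th; the gaps (31, 31, 30, 31, 30) track the month lengths.
The rule is the 9th of each month.
January 2023: 2023-01-09.
February 2023: 2023-02-09.
March 2023: 2023-03-09.
Next: April 2023 → 2023-04-09.
May 2023: 2023-05-09.
Next: June 2023 → 2023-06-09.

2023-06-09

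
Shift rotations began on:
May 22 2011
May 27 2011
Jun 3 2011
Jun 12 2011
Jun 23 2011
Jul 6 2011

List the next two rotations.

Jul 21 2011, Aug 7 2011

Gaps: 5, 7, 9, 11, 13 days — each gap is 2 larger than the previous one.
Next gap: 15 days. Jul 6 2011 + 15 days = Jul 21 2011.
Next gap: 17 days. Jul 21 2011 + 17 days = Aug 7 2011.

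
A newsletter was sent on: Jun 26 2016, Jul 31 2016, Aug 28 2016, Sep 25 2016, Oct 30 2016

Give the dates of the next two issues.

Nov 27 2016, Dec 25 2016

These are Sundays with 35, 28, 28, 35-day gaps.
Each is the final Sunday of its month — Jul 31 2016 is past the 28th, so '4th Sunday' doesn't fit.
Last Sunday of November 2016: Nov 27 2016.
Last Sunday of December 2016: Dec 25 2016.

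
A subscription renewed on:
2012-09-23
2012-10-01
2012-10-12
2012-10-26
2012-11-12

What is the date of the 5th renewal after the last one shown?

2013-03-22

The spacing grows by 3 each time: 8, 11, 14, 17 days.
Next gap: 20 days. 2012-11-12 + 20 days = 2012-12-02.
Next gap: 23 days. 2012-12-02 + 23 days = 2012-12-25.
Next gap: 26 days. 2012-12-25 + 26 days = 2013-01-20.
Next gap: 29 days. 2013-01-20 + 29 days = 2013-02-18.
Next gap: 32 days. 2013-02-18 + 32 days = 2013-03-22.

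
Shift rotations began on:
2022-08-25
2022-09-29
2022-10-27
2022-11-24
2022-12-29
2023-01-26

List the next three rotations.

2023-02-23, 2023-03-30, 2023-04-27

Every date is a Thursday; gaps 35, 28, 28, 35, 28 days.
Each is the last Thursday of its month (at least one falls on the 29th or later, ruling out '4th Thursday').
February 2023 ends with Thursday 2023-02-23.
Last Thursday of March 2023: 2023-03-30.
April 2023 ends with Thursday 2023-04-27.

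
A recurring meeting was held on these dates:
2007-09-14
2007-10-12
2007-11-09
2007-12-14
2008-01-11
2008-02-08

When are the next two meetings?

These are Fridays at 28- or 35-day spacing (28, 28, 35, 28, 28).
The pattern: 2nd Friday of the month.
2nd Friday of March 2008: 2008-03-14.
April 2008 — 2nd Friday is 2008-04-11.

2008-03-14, 2008-04-11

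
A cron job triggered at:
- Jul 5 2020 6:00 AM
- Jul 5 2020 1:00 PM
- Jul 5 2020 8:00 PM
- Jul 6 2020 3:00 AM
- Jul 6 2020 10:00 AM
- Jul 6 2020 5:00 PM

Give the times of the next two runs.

Spacing: 7, 7, 7, 7, 7 h — constant 7 h.
Jul 6 2020 5:00 PM + 7 h = Jul 7 2020 12:00 AM.
Jul 7 2020 12:00 AM + 7 h = Jul 7 2020 7:00 AM.

Jul 7 2020 12:00 AM, Jul 7 2020 7:00 AM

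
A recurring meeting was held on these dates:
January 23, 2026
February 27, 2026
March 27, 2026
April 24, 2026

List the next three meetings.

May 22, 2026; June 26, 2026; July 24, 2026

Gaps: 35, 28, 28 days — a mix of 28 and 35. Every date is a Friday.
Each is the 4th Friday of its month.
4th Friday of May 2026: May 22, 2026.
June 2026 — 4th Friday is June 26, 2026.
4th Friday of July 2026: July 24, 2026.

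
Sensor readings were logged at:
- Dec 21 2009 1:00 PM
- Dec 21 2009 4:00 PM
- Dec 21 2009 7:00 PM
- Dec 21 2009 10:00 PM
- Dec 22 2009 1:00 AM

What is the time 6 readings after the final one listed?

Dec 22 2009 7:00 PM

Gaps: 3, 3, 3, 3 hours — each event is 3 hours after the previous one.
Dec 22 2009 1:00 AM + 3 h = Dec 22 2009 4:00 AM.
Dec 22 2009 4:00 AM + 3 h = Dec 22 2009 7:00 AM.
Dec 22 2009 7:00 AM + 3 h = Dec 22 2009 10:00 AM.
Dec 22 2009 10:00 AM + 3 h = Dec 22 2009 1:00 PM.
Dec 22 2009 1:00 PM + 3 h = Dec 22 2009 4:00 PM.
Dec 22 2009 4:00 PM + 3 h = Dec 22 2009 7:00 PM.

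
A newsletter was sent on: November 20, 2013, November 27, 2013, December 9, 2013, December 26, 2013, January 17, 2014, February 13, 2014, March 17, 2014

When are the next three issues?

April 23, 2014; June 4, 2014; July 21, 2014

The spacing grows by 5 each time: 7, 12, 17, 22, 27, 32 days.
Next gap: 37 days. March 17, 2014 + 37 days = April 23, 2014.
Next gap: 42 days. April 23, 2014 + 42 days = June 4, 2014.
Next gap: 47 days. June 4, 2014 + 47 days = July 21, 2014.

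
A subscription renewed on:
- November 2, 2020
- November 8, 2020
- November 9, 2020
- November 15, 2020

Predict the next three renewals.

Every event lands on a Monday or Sunday (gaps cycle 6, 1, 6).
So the schedule is: every Monday and Sunday.
Next Monday: November 16, 2020.
Next Sunday: November 22, 2020.
The following Monday is November 23, 2020.

November 16, 2020; November 22, 2020; November 23, 2020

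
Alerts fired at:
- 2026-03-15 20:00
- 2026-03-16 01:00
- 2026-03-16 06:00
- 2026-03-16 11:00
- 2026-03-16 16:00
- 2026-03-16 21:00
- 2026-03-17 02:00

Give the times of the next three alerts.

Spacing: 5, 5, 5, 5, 5, 5 h — constant 5 h.
2026-03-17 02:00 + 5 h = 2026-03-17 07:00.
2026-03-17 07:00 + 5 h = 2026-03-17 12:00.
2026-03-17 12:00 + 5 h = 2026-03-17 17:00.

2026-03-17 07:00, 2026-03-17 12:00, 2026-03-17 17:00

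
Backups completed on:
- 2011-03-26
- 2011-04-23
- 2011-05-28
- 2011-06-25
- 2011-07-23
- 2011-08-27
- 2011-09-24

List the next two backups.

All dates are Saturdays, 28, 35, 28, 28, 35, 28 days apart.
Specifically, the 4th Saturday of each month.
4th Saturday of October 2011: 2011-10-22.
November 2011 — 4th Saturday is 2011-11-26.

2011-10-22, 2011-11-26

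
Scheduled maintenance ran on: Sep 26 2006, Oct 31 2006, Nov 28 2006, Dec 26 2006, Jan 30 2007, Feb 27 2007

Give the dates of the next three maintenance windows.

Every date is a Tuesday; gaps 35, 28, 28, 35, 28 days.
Each is the last Tuesday of its month (at least one falls on the 29th or later, ruling out '4th Tuesday').
Last Tuesday of March 2007: Mar 27 2007.
April 2007 ends with Tuesday Apr 24 2007.
May 2007 ends with Tuesday May 29 2007.

Mar 27 2007, Apr 24 2007, May 29 2007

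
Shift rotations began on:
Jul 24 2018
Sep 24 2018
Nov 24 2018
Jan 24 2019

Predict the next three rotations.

Mar 24 2019, May 24 2019, Jul 24 2019

The day-of-month is always 24 (62, 61, 61 days between events).
So this recurs on the 24th of every 2 months.
Next: March 2019 → Mar 24 2019.
May 2019: May 24 2019.
Next: July 2019 → Jul 24 2019.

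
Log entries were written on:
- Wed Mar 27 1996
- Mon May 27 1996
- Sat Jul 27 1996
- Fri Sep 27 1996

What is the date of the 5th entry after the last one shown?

Sun Jul 27 1997

Each date is the 27th; the gaps (61, 61, 62) track the month lengths.
The rule is the 27th of every 2 months.
Next: November 1996 → Wed Nov 27 1996.
Next: January 1997 → Mon Jan 27 1997.
March 1997: Thu Mar 27 1997.
May 1997: Tue May 27 1997.
July 1997: Sun Jul 27 1997.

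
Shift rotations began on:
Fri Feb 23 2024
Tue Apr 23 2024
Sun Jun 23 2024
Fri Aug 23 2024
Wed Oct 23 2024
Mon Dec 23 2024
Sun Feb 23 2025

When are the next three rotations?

Wed Apr 23 2025, Mon Jun 23 2025, Sat Aug 23 2025

The day-of-month is always 23 (60, 61, 61, 61, 61, 62 days between events).
So this recurs on the 23rd of every 2 months.
April 2025: Wed Apr 23 2025.
June 2025: Mon Jun 23 2025.
August 2025: Sat Aug 23 2025.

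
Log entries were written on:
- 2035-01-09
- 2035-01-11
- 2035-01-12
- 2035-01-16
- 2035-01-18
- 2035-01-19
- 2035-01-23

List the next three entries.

2035-01-25, 2035-01-26, 2035-01-30

The gap pattern 2, 1, 4, 2, 1, 4 repeats every 3 events.
These are the Tuesdays, Thursdays and Fridays of each week.
Next Thursday: 2035-01-25.
Next Friday: 2035-01-26.
Next Tuesday: 2035-01-30.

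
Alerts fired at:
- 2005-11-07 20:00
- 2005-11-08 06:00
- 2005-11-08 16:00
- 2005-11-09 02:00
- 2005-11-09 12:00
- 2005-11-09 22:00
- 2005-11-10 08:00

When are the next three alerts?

Gaps: 10, 10, 10, 10, 10, 10 hours — each event is 10 hours after the previous one.
2005-11-10 08:00 + 10 h = 2005-11-10 18:00.
2005-11-10 18:00 + 10 h = 2005-11-11 04:00.
2005-11-11 04:00 + 10 h = 2005-11-11 14:00.

2005-11-10 18:00, 2005-11-11 04:00, 2005-11-11 14:00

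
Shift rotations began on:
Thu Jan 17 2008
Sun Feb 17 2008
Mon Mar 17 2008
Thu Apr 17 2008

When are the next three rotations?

Gaps: 31, 29, 31 days — not constant. Every event is on the 17th of the month.
Pattern: the 17th of each month.
May 2008: Sat May 17 2008.
June 2008: Tue Jun 17 2008.
July 2008: Thu Jul 17 2008.

Sat May 17 2008, Tue Jun 17 2008, Thu Jul 17 2008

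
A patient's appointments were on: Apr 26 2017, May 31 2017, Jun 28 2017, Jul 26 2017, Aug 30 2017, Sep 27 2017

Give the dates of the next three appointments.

Every date is a Wednesday; gaps 35, 28, 28, 35, 28 days.
Each is the last Wednesday of its month (at least one falls on the 29th or later, ruling out '4th Wednesday').
Last Wednesday of October 2017: Oct 25 2017.
November 2017 ends with Wednesday Nov 29 2017.
December 2017 ends with Wednesday Dec 27 2017.

Oct 25 2017, Nov 29 2017, Dec 27 2017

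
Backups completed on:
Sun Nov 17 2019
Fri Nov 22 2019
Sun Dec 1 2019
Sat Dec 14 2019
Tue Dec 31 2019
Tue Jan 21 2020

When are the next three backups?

The spacing grows by 4 each time: 5, 9, 13, 17, 21 days.
Next gap: 25 days. Tue Jan 21 2020 + 25 days = Sat Feb 15 2020.
Next gap: 29 days. Sat Feb 15 2020 + 29 days = Sun Mar 15 2020.
Next gap: 33 days. Sun Mar 15 2020 + 33 days = Fri Apr 17 2020.

Sat Feb 15 2020, Sun Mar 15 2020, Fri Apr 17 2020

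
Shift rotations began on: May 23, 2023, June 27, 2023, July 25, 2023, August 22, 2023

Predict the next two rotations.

These are Tuesdays at 28- or 35-day spacing (35, 28, 28).
The pattern: 4th Tuesday of the month.
4th Tuesday of September 2023: September 26, 2023.
4th Tuesday of October 2023: October 24, 2023.

September 26, 2023; October 24, 2023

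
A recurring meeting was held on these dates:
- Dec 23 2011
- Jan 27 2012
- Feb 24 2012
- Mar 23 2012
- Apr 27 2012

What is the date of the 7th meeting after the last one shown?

Gaps: 35, 28, 28, 35 days — a mix of 28 and 35. Every date is a Friday.
Each is the 4th Friday of its month.
4th Friday of May 2012: May 25 2012.
June 2012 — 4th Friday is Jun 22 2012.
July 2012 — 4th Friday is Jul 27 2012.
August 2012 — 4th Friday is Aug 24 2012.
September 2012 — 4th Friday is Sep 28 2012.
October 2012 — 4th Friday is Oct 26 2012.
November 2012 — 4th Friday is Nov 23 2012.

Nov 23 2012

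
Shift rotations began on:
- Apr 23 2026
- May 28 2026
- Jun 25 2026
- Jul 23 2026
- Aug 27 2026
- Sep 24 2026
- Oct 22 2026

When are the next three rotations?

Nov 26 2026, Dec 24 2026, Jan 28 2027

These are Thursdays at 28- or 35-day spacing (35, 28, 28, 35, 28, 28).
The pattern: 4th Thursday of the month.
November 2026 — 4th Thursday is Nov 26 2026.
December 2026 — 4th Thursday is Dec 24 2026.
January 2027 — 4th Thursday is Jan 28 2027.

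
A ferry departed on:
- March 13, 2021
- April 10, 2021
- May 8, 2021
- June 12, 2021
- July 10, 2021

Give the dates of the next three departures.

These are Saturdays at 28- or 35-day spacing (28, 28, 35, 28).
The pattern: 2nd Saturday of the month.
2nd Saturday of August 2021: August 14, 2021.
2nd Saturday of September 2021: September 11, 2021.
2nd Saturday of October 2021: October 9, 2021.

August 14, 2021; September 11, 2021; October 9, 2021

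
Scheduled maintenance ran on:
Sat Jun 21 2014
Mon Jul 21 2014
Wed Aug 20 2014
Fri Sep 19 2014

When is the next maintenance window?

Sun Oct 19 2014

The spacing is 30, 30, 30 days — always 30 days.
Fri Sep 19 2014 + 30 days = Sun Oct 19 2014.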